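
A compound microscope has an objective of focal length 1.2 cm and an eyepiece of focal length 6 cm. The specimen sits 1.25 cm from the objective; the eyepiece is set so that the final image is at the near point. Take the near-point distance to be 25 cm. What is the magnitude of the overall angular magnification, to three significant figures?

124

Objective: 1/d_i = 1/f_obj - 1/d_o = 1/1.2 - 1/1.25 = 0.03333 cm^-1, so d_i = 30.000 cm.
m_obj = -d_i/d_o = -30.000/1.25 = -24.000.
Eyepiece angular magnification (image at near point): M_eye = 1 + D/f_e = 1 + 25/6 = 5.167.
Overall M = m_obj x M_eye = (-24.000)(5.167) = -124.00.
|M| = 124.00.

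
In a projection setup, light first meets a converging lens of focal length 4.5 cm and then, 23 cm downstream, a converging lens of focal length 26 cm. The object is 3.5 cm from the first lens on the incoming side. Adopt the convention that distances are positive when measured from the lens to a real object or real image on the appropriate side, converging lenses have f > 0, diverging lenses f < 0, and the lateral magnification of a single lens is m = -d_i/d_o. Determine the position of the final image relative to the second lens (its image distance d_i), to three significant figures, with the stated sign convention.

Applying the thin-lens equation to the first lens, 1/4.5 = 1/3.5 + 1/d_i1, which gives d_i1 = -15.750 cm.
With d_i1 < 0 the first image is virtual and lies on the object side; the object distance for lens 2 is d_o2 = 23 - (-15.750) = 38.750 cm.
Applying the thin-lens equation again with f_2 = 26 cm and d_o2 = 38.750 cm gives d_i2 = 79.020 cm.

79.0 cm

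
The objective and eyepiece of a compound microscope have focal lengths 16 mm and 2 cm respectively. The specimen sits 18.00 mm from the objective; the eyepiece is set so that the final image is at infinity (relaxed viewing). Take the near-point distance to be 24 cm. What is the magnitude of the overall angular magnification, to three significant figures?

Convert to cm: f_obj = 16 mm = 1.6 cm; d_o = 18.00 mm = 1.80 cm.
Objective: 1/d_i = 1/f_obj - 1/d_o = 1/1.6 - 1/1.80 = 0.06944 cm^-1, so d_i = 14.400 cm.
m_obj = -d_i/d_o = -14.400/1.80 = -8.000.
Eyepiece angular magnification (image at infinity): M_eye = D/f_e = 24/2 = 12.000.
Overall M = m_obj x M_eye = (-8.000)(12.000) = -96.00.
|M| = 96.00.

96.0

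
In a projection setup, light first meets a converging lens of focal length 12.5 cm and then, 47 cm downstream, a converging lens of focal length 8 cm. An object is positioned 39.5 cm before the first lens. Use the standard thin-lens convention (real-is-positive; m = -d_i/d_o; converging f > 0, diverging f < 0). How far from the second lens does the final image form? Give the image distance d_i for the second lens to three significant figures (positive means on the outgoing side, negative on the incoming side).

11.1 cm

Lens 1: 1/d_i1 = 1/f_1 - 1/d_o1 = 1/12.5 - 1/39.5 = 0.05468 cm^-1, so d_i1 = 18.287 cm.
That image sits 28.713 cm in front of the second lens, so d_o2 = 28.713 cm.
Lens 2: 1/d_i2 = 1/f_2 - 1/d_o2 = 1/8 - 1/(28.713) = 0.09017 cm^-1, so d_i2 = 11.090 cm.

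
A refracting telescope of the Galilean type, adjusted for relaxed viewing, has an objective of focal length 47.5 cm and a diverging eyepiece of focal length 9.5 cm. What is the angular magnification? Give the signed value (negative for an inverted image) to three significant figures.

5.00

M = -f_obj/f_eye = -47.5/(-9.5) = 5.000.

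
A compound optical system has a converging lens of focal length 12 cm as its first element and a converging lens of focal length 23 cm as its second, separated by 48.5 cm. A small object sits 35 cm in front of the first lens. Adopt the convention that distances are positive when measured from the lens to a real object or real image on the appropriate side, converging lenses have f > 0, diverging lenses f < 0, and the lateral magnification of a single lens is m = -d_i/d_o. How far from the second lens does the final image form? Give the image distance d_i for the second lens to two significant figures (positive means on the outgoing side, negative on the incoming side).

First lens: d_i1 = 1/(1/12 - 1/35) = 18.261 cm.
That image sits 30.239 cm in front of the second lens, so d_o2 = 30.239 cm.
Second lens: d_i2 = 1/(1/23 - 1/(30.239)) = 96.075 cm.

96 cm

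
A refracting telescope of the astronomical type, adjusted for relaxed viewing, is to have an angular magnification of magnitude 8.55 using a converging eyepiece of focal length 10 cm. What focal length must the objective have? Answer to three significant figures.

85.5 cm

|M| = f_obj/|f_eye|, so f_obj = |M| x |f_eye| = 8.55 x 10 = 85.500 cm.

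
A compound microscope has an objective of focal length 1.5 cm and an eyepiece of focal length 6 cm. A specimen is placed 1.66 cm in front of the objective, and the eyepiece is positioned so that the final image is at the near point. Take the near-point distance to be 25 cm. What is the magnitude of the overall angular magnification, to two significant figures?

Objective: 1/d_i = 1/f_obj - 1/d_o = 1/1.5 - 1/1.66 = 0.06426 cm^-1, so d_i = 15.563 cm.
m_obj = -d_i/d_o = -15.563/1.66 = -9.375.
Eyepiece angular magnification (image at near point): M_eye = 1 + D/f_e = 1 + 25/6 = 5.167.
Overall M = m_obj x M_eye = (-9.375)(5.167) = -48.44.
|M| = 48.44.

48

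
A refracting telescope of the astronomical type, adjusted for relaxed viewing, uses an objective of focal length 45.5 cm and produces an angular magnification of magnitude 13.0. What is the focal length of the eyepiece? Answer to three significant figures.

3.50 cm

|M| = f_obj/f_eye, so f_eye = f_obj/|M| = 45.5/13.0 = 3.500 cm.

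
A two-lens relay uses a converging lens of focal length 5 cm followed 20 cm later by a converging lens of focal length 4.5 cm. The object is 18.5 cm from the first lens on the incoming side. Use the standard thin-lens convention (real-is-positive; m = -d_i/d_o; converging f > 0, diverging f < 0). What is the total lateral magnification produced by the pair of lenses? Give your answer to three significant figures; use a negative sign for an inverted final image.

0.193

Applying the thin-lens equation to the first lens, 1/5 = 1/18.5 + 1/d_i1, which gives d_i1 = 6.852 cm.
Its lateral magnification is m_1 = -d_i1/d_o1 = -(6.852)/18.5 = -0.3704.
That image sits 13.148 cm in front of the second lens, so d_o2 = 13.148 cm.
Applying the thin-lens equation again with f_2 = 4.5 cm and d_o2 = 13.148 cm gives d_i2 = 6.842 cm.
m_2 = -(6.842)/(13.148) = -0.5203.
Total m = m_1 x m_2 = (-0.3704)(-0.5203) = 0.1927.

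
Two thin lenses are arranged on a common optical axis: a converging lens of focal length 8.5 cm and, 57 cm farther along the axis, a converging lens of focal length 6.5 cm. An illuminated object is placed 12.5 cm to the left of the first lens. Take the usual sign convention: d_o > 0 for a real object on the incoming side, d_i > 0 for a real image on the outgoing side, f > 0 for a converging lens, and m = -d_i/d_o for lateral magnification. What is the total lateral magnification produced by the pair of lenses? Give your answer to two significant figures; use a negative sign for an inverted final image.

First lens: d_i1 = 1/(1/8.5 - 1/12.5) = 26.563 cm.
m_1 = -(26.563)/12.5 = -2.1250.
Object distance for lens 2: d_o2 = 57 - 26.563 = 30.437 cm.
Second lens: d_i2 = 1/(1/6.5 - 1/(30.437)) = 8.265 cm.
m_2 = -(8.265)/(30.437) = -0.2715.
Total m = m_1 x m_2 = (-2.1250)(-0.2715) = 0.5770.

0.58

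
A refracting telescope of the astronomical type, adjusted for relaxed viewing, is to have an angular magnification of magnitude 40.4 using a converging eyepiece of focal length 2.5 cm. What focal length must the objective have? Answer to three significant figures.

101 cm

|M| = f_obj/|f_eye|, so f_obj = |M| x |f_eye| = 40.4 x 2.5 = 101.000 cm.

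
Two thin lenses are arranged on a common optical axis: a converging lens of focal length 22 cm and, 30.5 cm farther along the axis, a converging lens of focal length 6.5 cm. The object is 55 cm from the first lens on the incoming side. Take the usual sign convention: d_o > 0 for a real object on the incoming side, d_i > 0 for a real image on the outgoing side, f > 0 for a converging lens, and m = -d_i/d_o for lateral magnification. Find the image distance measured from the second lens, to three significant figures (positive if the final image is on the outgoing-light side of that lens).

First lens: d_i1 = 1/(1/22 - 1/55) = 36.667 cm.
Since 36.667 cm > 30.5 cm, the first image lies past the second lens and serves as a virtual object: d_o2 = L - d_i1 = -6.167 cm.
Second lens: d_i2 = 1/(1/6.5 - 1/(-6.167)) = 3.164 cm.

3.16 cm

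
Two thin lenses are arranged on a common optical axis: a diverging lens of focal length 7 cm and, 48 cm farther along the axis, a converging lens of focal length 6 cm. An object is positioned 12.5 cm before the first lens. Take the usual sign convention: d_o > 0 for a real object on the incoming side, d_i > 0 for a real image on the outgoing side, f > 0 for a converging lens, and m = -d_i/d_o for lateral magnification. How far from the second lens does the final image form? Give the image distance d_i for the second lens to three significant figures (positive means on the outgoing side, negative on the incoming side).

6.77 cm

First lens: d_i1 = 1/(1/(-7) - 1/12.5) = -4.487 cm.
With d_i1 < 0 the first image is virtual and lies on the object side; the object distance for lens 2 is d_o2 = 48 - (-4.487) = 52.487 cm.
Second lens: d_i2 = 1/(1/6 - 1/(52.487)) = 6.774 cm.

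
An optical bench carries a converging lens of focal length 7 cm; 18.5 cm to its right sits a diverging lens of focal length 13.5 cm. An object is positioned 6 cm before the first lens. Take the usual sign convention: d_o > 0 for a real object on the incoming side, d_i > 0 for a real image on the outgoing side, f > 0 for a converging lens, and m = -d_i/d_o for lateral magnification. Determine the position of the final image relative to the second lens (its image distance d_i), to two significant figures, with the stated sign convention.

-11 cm

Applying the thin-lens equation to the first lens, 1/7 = 1/6 + 1/d_i1, which gives d_i1 = -42.000 cm.
The intermediate image is virtual, 42.000 cm to the left of lens 1, so d_o2 = L - d_i1 = 18.5 - (-42.000) = 60.500 cm.
Applying the thin-lens equation again with f_2 = -13.5 cm and d_o2 = 60.500 cm gives d_i2 = -11.037 cm.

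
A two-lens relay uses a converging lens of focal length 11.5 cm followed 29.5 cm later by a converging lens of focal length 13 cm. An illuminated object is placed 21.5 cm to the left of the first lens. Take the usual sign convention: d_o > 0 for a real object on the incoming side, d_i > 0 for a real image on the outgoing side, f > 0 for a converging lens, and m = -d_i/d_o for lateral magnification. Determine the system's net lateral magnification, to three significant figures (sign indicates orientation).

-1.82

Lens 1: 1/d_i1 = 1/f_1 - 1/d_o1 = 1/11.5 - 1/21.5 = 0.04044 cm^-1, so d_i1 = 24.725 cm.
m_1 = -(24.725)/21.5 = -1.1500.
The intermediate image is 24.725 cm to the right of lens 1, so d_o2 = L - d_i1 = 29.5 - 24.725 = 4.775 cm.
Lens 2: 1/d_i2 = 1/f_2 - 1/d_o2 = 1/13 - 1/(4.775) = -0.13250 cm^-1, so d_i2 = -7.547 cm.
m_2 = -(-7.547)/(4.775) = 1.5805.
The system's lateral magnification is m_1 m_2 = (-1.1500)(1.5805) = -1.8176.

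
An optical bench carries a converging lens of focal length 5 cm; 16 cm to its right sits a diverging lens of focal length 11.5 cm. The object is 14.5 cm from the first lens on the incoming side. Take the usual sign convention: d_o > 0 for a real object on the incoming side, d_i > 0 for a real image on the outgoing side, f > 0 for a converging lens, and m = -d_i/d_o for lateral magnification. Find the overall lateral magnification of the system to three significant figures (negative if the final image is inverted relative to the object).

First lens: d_i1 = 1/(1/5 - 1/14.5) = 7.632 cm.
m_1 = -(7.632)/14.5 = -0.5263.
The intermediate image is 7.632 cm to the right of lens 1, so d_o2 = L - d_i1 = 16 - 7.632 = 8.368 cm.
Second lens: d_i2 = 1/(1/(-11.5) - 1/(8.368)) = -4.844 cm.
m_2 = -(-4.844)/(8.368) = 0.5788.
Total m = m_1 x m_2 = (-0.5263)(0.5788) = -0.3046.

-0.305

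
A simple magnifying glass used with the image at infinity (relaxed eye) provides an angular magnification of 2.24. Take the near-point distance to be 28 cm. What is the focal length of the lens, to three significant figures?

For the image at infinity, M = D/f.
f = D/M = 28/2.24 = 12.500 cm.

12.5 cm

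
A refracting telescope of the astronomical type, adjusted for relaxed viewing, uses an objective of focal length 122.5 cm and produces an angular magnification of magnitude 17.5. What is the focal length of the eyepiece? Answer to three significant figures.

|M| = f_obj/f_eye, so f_eye = f_obj/|M| = 122.5/17.5 = 7.000 cm.

7.00 cm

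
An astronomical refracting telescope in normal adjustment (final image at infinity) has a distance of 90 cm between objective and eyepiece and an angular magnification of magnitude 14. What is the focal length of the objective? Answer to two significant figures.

In normal adjustment the tube length equals f_obj + f_eye and |M| = f_obj/f_eye.
So f_obj = 14 f_eye and 14 f_eye + f_eye = 90 cm, giving f_eye = 90/15 = 6.000 cm and f_obj = 84.000 cm.

84 cm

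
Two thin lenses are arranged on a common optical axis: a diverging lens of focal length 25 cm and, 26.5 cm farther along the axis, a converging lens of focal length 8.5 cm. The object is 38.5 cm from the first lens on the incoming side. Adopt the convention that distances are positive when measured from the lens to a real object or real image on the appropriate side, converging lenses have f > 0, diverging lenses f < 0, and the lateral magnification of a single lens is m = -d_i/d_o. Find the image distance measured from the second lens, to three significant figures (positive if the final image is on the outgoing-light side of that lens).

Lens 1: 1/d_i1 = 1/f_1 - 1/d_o1 = 1/(-25) - 1/38.5 = -0.06597 cm^-1, so d_i1 = -15.157 cm.
With d_i1 < 0 the first image is virtual and lies on the object side; the object distance for lens 2 is d_o2 = 26.5 - (-15.157) = 41.657 cm.
Lens 2: 1/d_i2 = 1/f_2 - 1/d_o2 = 1/8.5 - 1/(41.657) = 0.09364 cm^-1, so d_i2 = 10.679 cm.

10.7 cm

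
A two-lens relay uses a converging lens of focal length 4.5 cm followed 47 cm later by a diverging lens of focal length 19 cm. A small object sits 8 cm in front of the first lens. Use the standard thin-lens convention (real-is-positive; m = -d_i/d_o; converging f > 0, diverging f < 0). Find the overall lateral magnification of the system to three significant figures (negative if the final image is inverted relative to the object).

Lens 1: 1/d_i1 = 1/f_1 - 1/d_o1 = 1/4.5 - 1/8 = 0.09722 cm^-1, so d_i1 = 10.286 cm.
m_1 = -(10.286)/8 = -1.2857.
The intermediate image is 10.286 cm to the right of lens 1, so d_o2 = L - d_i1 = 47 - 10.286 = 36.714 cm.
Lens 2: 1/d_i2 = 1/f_2 - 1/d_o2 = 1/(-19) - 1/(36.714) = -0.07987 cm^-1, so d_i2 = -12.521 cm.
m_2 = -(-12.521)/(36.714) = 0.3410.
Total m = m_1 x m_2 = (-1.2857)(0.3410) = -0.4385.

-0.438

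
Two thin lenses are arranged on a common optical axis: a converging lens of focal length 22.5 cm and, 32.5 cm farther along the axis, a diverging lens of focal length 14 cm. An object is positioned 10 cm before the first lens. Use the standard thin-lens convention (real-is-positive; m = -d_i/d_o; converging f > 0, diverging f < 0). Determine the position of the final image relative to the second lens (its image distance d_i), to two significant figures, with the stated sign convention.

First lens: d_i1 = 1/(1/22.5 - 1/10) = -18.000 cm.
With d_i1 < 0 the first image is virtual and lies on the object side; the object distance for lens 2 is d_o2 = 32.5 - (-18.000) = 50.500 cm.
Second lens: d_i2 = 1/(1/(-14) - 1/(50.500)) = -10.961 cm.

-11 cm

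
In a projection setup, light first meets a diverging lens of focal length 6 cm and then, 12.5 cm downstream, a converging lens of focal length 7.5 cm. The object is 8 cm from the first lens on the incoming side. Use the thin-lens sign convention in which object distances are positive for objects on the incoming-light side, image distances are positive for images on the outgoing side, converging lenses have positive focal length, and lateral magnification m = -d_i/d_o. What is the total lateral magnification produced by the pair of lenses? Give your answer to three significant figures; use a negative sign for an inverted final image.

Applying the thin-lens equation to the first lens, 1/(-6) = 1/8 + 1/d_i1, which gives d_i1 = -3.429 cm.
Its lateral magnification is m_1 = -d_i1/d_o1 = -(-3.429)/8 = 0.4286.
With d_i1 < 0 the first image is virtual and lies on the object side; the object distance for lens 2 is d_o2 = 12.5 - (-3.429) = 15.929 cm.
Applying the thin-lens equation again with f_2 = 7.5 cm and d_o2 = 15.929 cm gives d_i2 = 14.174 cm.
m_2 = -(14.174)/(15.929) = -0.8898.
Total m = m_1 x m_2 = (0.4286)(-0.8898) = -0.3814.

-0.381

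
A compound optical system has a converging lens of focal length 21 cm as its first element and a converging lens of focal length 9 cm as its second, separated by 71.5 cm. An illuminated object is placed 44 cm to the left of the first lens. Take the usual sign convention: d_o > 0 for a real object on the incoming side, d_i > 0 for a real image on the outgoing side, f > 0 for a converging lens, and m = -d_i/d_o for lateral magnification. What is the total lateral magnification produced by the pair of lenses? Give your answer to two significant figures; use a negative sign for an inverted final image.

0.37

Applying the thin-lens equation to the first lens, 1/21 = 1/44 + 1/d_i1, which gives d_i1 = 40.174 cm.
Its lateral magnification is m_1 = -d_i1/d_o1 = -(40.174)/44 = -0.9130.
That image sits 31.326 cm in front of the second lens, so d_o2 = 31.326 cm.
Applying the thin-lens equation again with f_2 = 9 cm and d_o2 = 31.326 cm gives d_i2 = 12.628 cm.
m_2 = -(12.628)/(31.326) = -0.4031.
Total m = m_1 x m_2 = (-0.9130)(-0.4031) = 0.3681.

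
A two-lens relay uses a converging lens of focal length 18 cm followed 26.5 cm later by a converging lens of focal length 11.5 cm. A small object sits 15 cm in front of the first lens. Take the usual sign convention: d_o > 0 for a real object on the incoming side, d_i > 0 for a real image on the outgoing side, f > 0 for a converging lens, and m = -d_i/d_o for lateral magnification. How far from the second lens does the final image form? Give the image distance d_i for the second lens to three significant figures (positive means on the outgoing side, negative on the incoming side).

Applying the thin-lens equation to the first lens, 1/18 = 1/15 + 1/d_i1, which gives d_i1 = -90.000 cm.
The intermediate image is virtual, 90.000 cm to the left of lens 1, so d_o2 = L - d_i1 = 26.5 - (-90.000) = 116.500 cm.
Applying the thin-lens equation again with f_2 = 11.5 cm and d_o2 = 116.500 cm gives d_i2 = 12.760 cm.

12.8 cm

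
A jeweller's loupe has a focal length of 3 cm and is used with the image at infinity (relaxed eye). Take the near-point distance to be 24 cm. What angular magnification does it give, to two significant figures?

8.0

M = D/f = 24/3 = 8.000.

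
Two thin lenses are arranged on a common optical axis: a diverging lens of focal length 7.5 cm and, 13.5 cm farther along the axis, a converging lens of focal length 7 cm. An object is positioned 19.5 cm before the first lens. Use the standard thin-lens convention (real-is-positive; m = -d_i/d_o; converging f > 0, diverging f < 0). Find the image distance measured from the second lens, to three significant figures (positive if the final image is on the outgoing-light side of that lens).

11.1 cm

Lens 1: 1/d_i1 = 1/f_1 - 1/d_o1 = 1/(-7.5) - 1/19.5 = -0.18462 cm^-1, so d_i1 = -5.417 cm.
The intermediate image is virtual, 5.417 cm to the left of lens 1, so d_o2 = L - d_i1 = 13.5 - (-5.417) = 18.917 cm.
Lens 2: 1/d_i2 = 1/f_2 - 1/d_o2 = 1/7 - 1/(18.917) = 0.08999 cm^-1, so d_i2 = 11.112 cm.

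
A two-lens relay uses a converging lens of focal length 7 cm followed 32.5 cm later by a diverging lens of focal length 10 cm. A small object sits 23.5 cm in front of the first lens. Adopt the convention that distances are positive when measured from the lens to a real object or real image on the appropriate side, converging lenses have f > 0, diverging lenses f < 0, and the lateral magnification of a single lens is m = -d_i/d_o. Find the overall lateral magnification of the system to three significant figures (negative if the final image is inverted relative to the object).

Lens 1: 1/d_i1 = 1/f_1 - 1/d_o1 = 1/7 - 1/23.5 = 0.10030 cm^-1, so d_i1 = 9.970 cm.
m_1 = -(9.970)/23.5 = -0.4242.
That image sits 22.530 cm in front of the second lens, so d_o2 = 22.530 cm.
Lens 2: 1/d_i2 = 1/f_2 - 1/d_o2 = 1/(-10) - 1/(22.530) = -0.14438 cm^-1, so d_i2 = -6.926 cm.
m_2 = -(-6.926)/(22.530) = 0.3074.
Overall magnification: m = m_1 m_2 = -0.1304.

-0.130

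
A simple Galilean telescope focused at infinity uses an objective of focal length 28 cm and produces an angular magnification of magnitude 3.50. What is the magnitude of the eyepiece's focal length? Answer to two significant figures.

8.0 cm

|M| = f_obj/|f_eye|, so |f_eye| = f_obj/|M| = 28/3.5 = 8.000 cm.
(The eyepiece is diverging, so its signed focal length is -8.000 cm.)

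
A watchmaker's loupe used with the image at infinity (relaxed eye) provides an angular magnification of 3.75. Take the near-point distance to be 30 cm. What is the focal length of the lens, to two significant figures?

For the image at infinity, M = D/f.
f = D/M = 30/3.75 = 8.000 cm.

8.0 cm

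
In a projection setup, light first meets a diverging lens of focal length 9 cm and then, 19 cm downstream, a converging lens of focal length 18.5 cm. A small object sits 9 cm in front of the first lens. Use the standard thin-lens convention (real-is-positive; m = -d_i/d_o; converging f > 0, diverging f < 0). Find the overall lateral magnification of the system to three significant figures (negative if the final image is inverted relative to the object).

First lens: d_i1 = 1/(1/(-9) - 1/9) = -4.500 cm.
m_1 = -(-4.500)/9 = 0.5000.
The intermediate image is virtual, 4.500 cm to the left of lens 1, so d_o2 = L - d_i1 = 19 - (-4.500) = 23.500 cm.
Second lens: d_i2 = 1/(1/18.5 - 1/(23.500)) = 86.950 cm.
m_2 = -(86.950)/(23.500) = -3.7000.
The system's lateral magnification is m_1 m_2 = (0.5000)(-3.7000) = -1.8500.

-1.85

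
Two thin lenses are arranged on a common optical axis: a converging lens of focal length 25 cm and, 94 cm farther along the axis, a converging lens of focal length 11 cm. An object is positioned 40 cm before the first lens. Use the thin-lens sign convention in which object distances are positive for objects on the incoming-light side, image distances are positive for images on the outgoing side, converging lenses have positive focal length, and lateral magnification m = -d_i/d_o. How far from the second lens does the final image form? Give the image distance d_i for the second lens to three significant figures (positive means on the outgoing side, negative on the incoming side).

18.4 cm

First lens: d_i1 = 1/(1/25 - 1/40) = 66.667 cm.
Object distance for lens 2: d_o2 = 94 - 66.667 = 27.333 cm.
Second lens: d_i2 = 1/(1/11 - 1/(27.333)) = 18.408 cm.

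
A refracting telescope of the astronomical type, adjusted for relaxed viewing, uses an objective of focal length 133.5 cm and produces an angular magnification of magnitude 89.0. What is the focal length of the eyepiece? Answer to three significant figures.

|M| = f_obj/f_eye, so f_eye = f_obj/|M| = 133.5/89.0 = 1.500 cm.

1.50 cm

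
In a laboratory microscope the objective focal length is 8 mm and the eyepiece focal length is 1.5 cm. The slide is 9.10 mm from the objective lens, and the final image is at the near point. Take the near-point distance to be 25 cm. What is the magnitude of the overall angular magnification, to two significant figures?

Convert to cm: f_obj = 8 mm = 0.8 cm; d_o = 9.10 mm = 0.91 cm.
Objective: 1/d_i = 1/f_obj - 1/d_o = 1/0.8 - 1/0.91 = 0.15110 cm^-1, so d_i = 6.618 cm.
m_obj = -d_i/d_o = -6.618/0.91 = -7.273.
Eyepiece angular magnification (image at near point): M_eye = 1 + D/f_e = 1 + 25/1.5 = 17.667.
Overall M = m_obj x M_eye = (-7.273)(17.667) = -128.48.
|M| = 128.48.

130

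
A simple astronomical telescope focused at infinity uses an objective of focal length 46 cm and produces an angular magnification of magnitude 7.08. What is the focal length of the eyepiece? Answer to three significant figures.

6.50 cm

|M| = f_obj/f_eye, so f_eye = f_obj/|M| = 46/7.08 = 6.497 cm.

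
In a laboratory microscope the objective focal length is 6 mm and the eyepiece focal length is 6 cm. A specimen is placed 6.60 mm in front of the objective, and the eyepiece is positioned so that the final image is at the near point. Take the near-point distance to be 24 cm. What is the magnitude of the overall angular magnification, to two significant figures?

Convert to cm: f_obj = 6 mm = 0.6 cm; d_o = 6.60 mm = 0.66 cm.
Objective: 1/d_i = 1/f_obj - 1/d_o = 1/0.6 - 1/0.66 = 0.15152 cm^-1, so d_i = 6.600 cm.
m_obj = -d_i/d_o = -6.600/0.66 = -10.000.
Eyepiece angular magnification (image at near point): M_eye = 1 + D/f_e = 1 + 24/6 = 5.000.
Overall M = m_obj x M_eye = (-10.000)(5.000) = -50.00.
|M| = 50.00.

50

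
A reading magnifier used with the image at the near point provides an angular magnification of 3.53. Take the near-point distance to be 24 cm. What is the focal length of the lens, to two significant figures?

For the image at the near point, M = 1 + D/f.
f = D/(M - 1) = 24/(3.53 - 1) = 9.486 cm.

9.5 cm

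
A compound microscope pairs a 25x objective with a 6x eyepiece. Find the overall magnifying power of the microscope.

150

The overall magnification of a compound microscope is the product of the objective and eyepiece magnifications:
M = M_obj x M_eye = 25 x 6 = 150.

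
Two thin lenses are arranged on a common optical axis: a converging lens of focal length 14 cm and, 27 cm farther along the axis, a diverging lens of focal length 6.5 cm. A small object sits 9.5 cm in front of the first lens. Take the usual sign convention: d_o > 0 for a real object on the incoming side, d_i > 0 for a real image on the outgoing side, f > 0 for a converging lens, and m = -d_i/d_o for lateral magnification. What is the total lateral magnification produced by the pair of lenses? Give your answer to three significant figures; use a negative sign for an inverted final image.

0.321

Applying the thin-lens equation to the first lens, 1/14 = 1/9.5 + 1/d_i1, which gives d_i1 = -29.556 cm.
Its lateral magnification is m_1 = -d_i1/d_o1 = -(-29.556)/9.5 = 3.1111.
With d_i1 < 0 the first image is virtual and lies on the object side; the object distance for lens 2 is d_o2 = 27 - (-29.556) = 56.556 cm.
Applying the thin-lens equation again with f_2 = -6.5 cm and d_o2 = 56.556 cm gives d_i2 = -5.830 cm.
m_2 = -(-5.830)/(56.556) = 0.1031.
Total m = m_1 x m_2 = (3.1111)(0.1031) = 0.3207.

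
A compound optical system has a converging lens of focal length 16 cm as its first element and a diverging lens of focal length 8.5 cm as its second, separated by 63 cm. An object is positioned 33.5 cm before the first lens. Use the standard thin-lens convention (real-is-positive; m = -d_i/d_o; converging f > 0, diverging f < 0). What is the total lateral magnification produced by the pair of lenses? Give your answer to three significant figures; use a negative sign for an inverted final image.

Lens 1: 1/d_i1 = 1/f_1 - 1/d_o1 = 1/16 - 1/33.5 = 0.03265 cm^-1, so d_i1 = 30.629 cm.
m_1 = -(30.629)/33.5 = -0.9143.
That image sits 32.371 cm in front of the second lens, so d_o2 = 32.371 cm.
Lens 2: 1/d_i2 = 1/f_2 - 1/d_o2 = 1/(-8.5) - 1/(32.371) = -0.14854 cm^-1, so d_i2 = -6.732 cm.
m_2 = -(-6.732)/(32.371) = 0.2080.
Total m = m_1 x m_2 = (-0.9143)(0.2080) = -0.1901.

-0.190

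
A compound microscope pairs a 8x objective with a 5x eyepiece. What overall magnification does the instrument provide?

The overall magnification of a compound microscope is the product of the objective and eyepiece magnifications:
M = M_obj x M_eye = 8 x 5 = 40.

40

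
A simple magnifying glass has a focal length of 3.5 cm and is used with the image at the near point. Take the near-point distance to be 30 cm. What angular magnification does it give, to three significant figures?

9.57

M = 1 + D/f = 1 + 30/3.5 = 9.571.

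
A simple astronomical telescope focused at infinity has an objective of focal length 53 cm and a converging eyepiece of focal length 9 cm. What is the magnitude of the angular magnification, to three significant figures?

|M| = f_obj/|f_eye| = 53/9 = 5.889.

5.89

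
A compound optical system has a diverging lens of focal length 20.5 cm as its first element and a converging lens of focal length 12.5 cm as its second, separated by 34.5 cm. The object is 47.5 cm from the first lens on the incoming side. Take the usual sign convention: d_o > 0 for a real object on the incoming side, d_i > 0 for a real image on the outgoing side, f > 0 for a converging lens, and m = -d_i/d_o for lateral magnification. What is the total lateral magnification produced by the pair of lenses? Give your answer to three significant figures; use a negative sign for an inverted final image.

-0.104

First lens: d_i1 = 1/(1/(-20.5) - 1/47.5) = -14.320 cm.
m_1 = -(-14.320)/47.5 = 0.3015.
With d_i1 < 0 the first image is virtual and lies on the object side; the object distance for lens 2 is d_o2 = 34.5 - (-14.320) = 48.820 cm.
Second lens: d_i2 = 1/(1/12.5 - 1/(48.820)) = 16.802 cm.
m_2 = -(16.802)/(48.820) = -0.3442.
Total m = m_1 x m_2 = (0.3015)(-0.3442) = -0.1038.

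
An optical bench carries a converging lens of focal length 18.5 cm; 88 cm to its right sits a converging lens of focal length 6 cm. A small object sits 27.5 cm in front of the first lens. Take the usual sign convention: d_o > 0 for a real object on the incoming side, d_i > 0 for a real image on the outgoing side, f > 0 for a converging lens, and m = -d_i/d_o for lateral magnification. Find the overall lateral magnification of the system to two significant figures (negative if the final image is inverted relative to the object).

Lens 1: 1/d_i1 = 1/f_1 - 1/d_o1 = 1/18.5 - 1/27.5 = 0.01769 cm^-1, so d_i1 = 56.528 cm.
m_1 = -(56.528)/27.5 = -2.0556.
That image sits 31.472 cm in front of the second lens, so d_o2 = 31.472 cm.
Lens 2: 1/d_i2 = 1/f_2 - 1/d_o2 = 1/6 - 1/(31.472) = 0.13489 cm^-1, so d_i2 = 7.413 cm.
m_2 = -(7.413)/(31.472) = -0.2356.
Overall magnification: m = m_1 m_2 = 0.4842.

0.48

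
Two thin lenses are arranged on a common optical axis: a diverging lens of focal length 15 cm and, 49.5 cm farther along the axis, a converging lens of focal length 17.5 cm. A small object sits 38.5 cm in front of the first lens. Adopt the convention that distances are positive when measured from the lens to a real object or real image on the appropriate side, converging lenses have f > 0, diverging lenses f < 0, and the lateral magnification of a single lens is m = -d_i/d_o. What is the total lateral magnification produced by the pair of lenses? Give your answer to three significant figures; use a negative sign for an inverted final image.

First lens: d_i1 = 1/(1/(-15) - 1/38.5) = -10.794 cm.
m_1 = -(-10.794)/38.5 = 0.2804.
With d_i1 < 0 the first image is virtual and lies on the object side; the object distance for lens 2 is d_o2 = 49.5 - (-10.794) = 60.294 cm.
Second lens: d_i2 = 1/(1/17.5 - 1/(60.294)) = 24.656 cm.
m_2 = -(24.656)/(60.294) = -0.4089.
Total m = m_1 x m_2 = (0.2804)(-0.4089) = -0.1147.

-0.115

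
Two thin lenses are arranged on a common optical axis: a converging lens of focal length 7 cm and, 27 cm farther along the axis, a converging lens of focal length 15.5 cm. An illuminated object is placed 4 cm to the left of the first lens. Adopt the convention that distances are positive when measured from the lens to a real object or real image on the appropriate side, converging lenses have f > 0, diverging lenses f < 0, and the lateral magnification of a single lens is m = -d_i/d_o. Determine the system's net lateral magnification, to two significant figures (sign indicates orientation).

First lens: d_i1 = 1/(1/7 - 1/4) = -9.333 cm.
m_1 = -(-9.333)/4 = 2.3333.
With d_i1 < 0 the first image is virtual and lies on the object side; the object distance for lens 2 is d_o2 = 27 - (-9.333) = 36.333 cm.
Second lens: d_i2 = 1/(1/15.5 - 1/(36.333)) = 27.032 cm.
m_2 = -(27.032)/(36.333) = -0.7440.
Total m = m_1 x m_2 = (2.3333)(-0.7440) = -1.7360.

-1.7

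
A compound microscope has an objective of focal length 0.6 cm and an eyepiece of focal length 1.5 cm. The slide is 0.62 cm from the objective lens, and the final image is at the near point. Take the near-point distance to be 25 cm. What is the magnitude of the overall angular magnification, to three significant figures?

Objective: 1/d_i = 1/f_obj - 1/d_o = 1/0.6 - 1/0.62 = 0.05376 cm^-1, so d_i = 18.600 cm.
m_obj = -d_i/d_o = -18.600/0.62 = -30.000.
Eyepiece angular magnification (image at near point): M_eye = 1 + D/f_e = 1 + 25/1.5 = 17.667.
Overall M = m_obj x M_eye = (-30.000)(17.667) = -530.00.
|M| = 530.00.

530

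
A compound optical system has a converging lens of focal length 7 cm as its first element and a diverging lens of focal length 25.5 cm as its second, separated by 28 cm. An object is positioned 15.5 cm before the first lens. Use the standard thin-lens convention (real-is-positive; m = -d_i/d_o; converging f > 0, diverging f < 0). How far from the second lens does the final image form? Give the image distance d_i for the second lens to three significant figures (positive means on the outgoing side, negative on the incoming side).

Applying the thin-lens equation to the first lens, 1/7 = 1/15.5 + 1/d_i1, which gives d_i1 = 12.765 cm.
That image sits 15.235 cm in front of the second lens, so d_o2 = 15.235 cm.
Applying the thin-lens equation again with f_2 = -25.5 cm and d_o2 = 15.235 cm gives d_i2 = -9.537 cm.

-9.54 cm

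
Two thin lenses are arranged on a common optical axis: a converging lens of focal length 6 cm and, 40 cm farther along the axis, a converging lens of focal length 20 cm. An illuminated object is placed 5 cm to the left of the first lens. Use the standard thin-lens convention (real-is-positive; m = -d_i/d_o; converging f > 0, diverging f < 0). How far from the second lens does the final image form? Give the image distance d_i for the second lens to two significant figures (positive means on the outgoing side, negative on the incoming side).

28 cm

Applying the thin-lens equation to the first lens, 1/6 = 1/5 + 1/d_i1, which gives d_i1 = -30.000 cm.
With d_i1 < 0 the first image is virtual and lies on the object side; the object distance for lens 2 is d_o2 = 40 - (-30.000) = 70.000 cm.
Applying the thin-lens equation again with f_2 = 20 cm and d_o2 = 70.000 cm gives d_i2 = 28.000 cm.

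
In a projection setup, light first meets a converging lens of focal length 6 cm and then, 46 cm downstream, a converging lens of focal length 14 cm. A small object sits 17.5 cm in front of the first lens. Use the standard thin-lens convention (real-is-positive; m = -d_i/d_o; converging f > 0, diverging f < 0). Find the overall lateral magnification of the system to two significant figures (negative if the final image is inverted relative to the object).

0.32

Lens 1: 1/d_i1 = 1/f_1 - 1/d_o1 = 1/6 - 1/17.5 = 0.10952 cm^-1, so d_i1 = 9.130 cm.
m_1 = -(9.130)/17.5 = -0.5217.
That image sits 36.870 cm in front of the second lens, so d_o2 = 36.870 cm.
Lens 2: 1/d_i2 = 1/f_2 - 1/d_o2 = 1/14 - 1/(36.870) = 0.04431 cm^-1, so d_i2 = 22.570 cm.
m_2 = -(22.570)/(36.870) = -0.6122.
The system's lateral magnification is m_1 m_2 = (-0.5217)(-0.6122) = 0.3194.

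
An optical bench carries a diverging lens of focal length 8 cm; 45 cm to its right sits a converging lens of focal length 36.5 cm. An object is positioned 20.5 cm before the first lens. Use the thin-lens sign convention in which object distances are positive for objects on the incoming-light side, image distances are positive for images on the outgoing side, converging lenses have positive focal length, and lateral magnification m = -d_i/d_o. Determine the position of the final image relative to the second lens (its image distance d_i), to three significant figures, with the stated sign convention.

130 cm

Lens 1: 1/d_i1 = 1/f_1 - 1/d_o1 = 1/(-8) - 1/20.5 = -0.17378 cm^-1, so d_i1 = -5.754 cm.
The intermediate image is virtual, 5.754 cm to the left of lens 1, so d_o2 = L - d_i1 = 45 - (-5.754) = 50.754 cm.
Lens 2: 1/d_i2 = 1/f_2 - 1/d_o2 = 1/36.5 - 1/(50.754) = 0.00769 cm^-1, so d_i2 = 129.962 cm.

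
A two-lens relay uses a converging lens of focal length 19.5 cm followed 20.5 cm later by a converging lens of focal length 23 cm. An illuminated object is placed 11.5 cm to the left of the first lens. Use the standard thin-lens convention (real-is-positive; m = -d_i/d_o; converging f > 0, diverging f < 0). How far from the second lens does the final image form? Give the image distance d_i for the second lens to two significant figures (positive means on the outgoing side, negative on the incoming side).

44 cm

Applying the thin-lens equation to the first lens, 1/19.5 = 1/11.5 + 1/d_i1, which gives d_i1 = -28.031 cm.
With d_i1 < 0 the first image is virtual and lies on the object side; the object distance for lens 2 is d_o2 = 20.5 - (-28.031) = 48.531 cm.
Applying the thin-lens equation again with f_2 = 23 cm and d_o2 = 48.531 cm gives d_i2 = 43.720 cm.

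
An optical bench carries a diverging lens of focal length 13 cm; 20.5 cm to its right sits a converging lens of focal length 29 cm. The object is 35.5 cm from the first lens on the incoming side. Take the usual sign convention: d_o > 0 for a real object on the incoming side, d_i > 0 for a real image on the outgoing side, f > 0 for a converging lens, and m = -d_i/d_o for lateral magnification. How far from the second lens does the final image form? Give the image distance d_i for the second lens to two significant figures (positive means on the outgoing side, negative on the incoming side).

860 cm

Lens 1: 1/d_i1 = 1/f_1 - 1/d_o1 = 1/(-13) - 1/35.5 = -0.10509 cm^-1, so d_i1 = -9.515 cm.
With d_i1 < 0 the first image is virtual and lies on the object side; the object distance for lens 2 is d_o2 = 20.5 - (-9.515) = 30.015 cm.
Lens 2: 1/d_i2 = 1/f_2 - 1/d_o2 = 1/29 - 1/(30.015) = 0.00117 cm^-1, so d_i2 = 857.193 cm.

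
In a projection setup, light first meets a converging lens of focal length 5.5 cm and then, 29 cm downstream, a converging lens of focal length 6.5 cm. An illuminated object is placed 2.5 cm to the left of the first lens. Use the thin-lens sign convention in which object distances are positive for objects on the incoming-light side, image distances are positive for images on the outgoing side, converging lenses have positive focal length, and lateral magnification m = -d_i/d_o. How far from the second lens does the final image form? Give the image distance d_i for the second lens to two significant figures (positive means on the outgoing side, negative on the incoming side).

8.1 cm

First lens: d_i1 = 1/(1/5.5 - 1/2.5) = -4.583 cm.
The intermediate image is virtual, 4.583 cm to the left of lens 1, so d_o2 = L - d_i1 = 29 - (-4.583) = 33.583 cm.
Second lens: d_i2 = 1/(1/6.5 - 1/(33.583)) = 8.060 cm.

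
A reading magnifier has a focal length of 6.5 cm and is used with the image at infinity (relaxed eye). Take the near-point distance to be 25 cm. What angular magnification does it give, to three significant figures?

3.85

M = D/f = 25/6.5 = 3.846.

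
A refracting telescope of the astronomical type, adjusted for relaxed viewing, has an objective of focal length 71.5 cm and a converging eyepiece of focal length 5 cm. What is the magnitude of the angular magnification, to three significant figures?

|M| = f_obj/|f_eye| = 71.5/5 = 14.300.

14.3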